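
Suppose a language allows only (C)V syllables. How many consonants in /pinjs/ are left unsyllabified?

3

Under (C)V, the unsyllabifiable consonants are /n/, /j/, /s/ (no codas are permitted; onsets are limited to one consonant).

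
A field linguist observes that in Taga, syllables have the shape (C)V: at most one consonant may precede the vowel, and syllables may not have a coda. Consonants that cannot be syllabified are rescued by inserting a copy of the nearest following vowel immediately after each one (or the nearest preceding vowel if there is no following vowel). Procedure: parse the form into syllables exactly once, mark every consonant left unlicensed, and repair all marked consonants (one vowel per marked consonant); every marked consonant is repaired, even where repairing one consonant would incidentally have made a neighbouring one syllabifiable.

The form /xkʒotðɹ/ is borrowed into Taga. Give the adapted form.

Syllabifying with onset maximization leaves /x/, /k/, /t/, /ð/, /ɹ/ stranded (no codas are permitted; onsets are limited to one consonant).
Each unlicensed consonant becomes the onset of a new syllable: /x/ → /xo/, /k/ → /ko/, /t/ → /to/, /ð/ → /ðo/, /ɹ/ → /ɹo/.

xokoʒotoðoɹo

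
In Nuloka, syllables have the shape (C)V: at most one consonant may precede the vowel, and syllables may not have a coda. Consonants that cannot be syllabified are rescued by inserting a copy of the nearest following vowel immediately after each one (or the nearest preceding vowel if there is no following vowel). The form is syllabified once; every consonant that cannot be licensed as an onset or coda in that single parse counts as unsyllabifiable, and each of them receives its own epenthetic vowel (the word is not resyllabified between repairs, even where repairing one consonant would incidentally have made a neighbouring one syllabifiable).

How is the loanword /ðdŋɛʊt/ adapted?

ðɛdɛŋɛʊtʊ

The consonants /ð/, /d/, /t/ cannot be parsed into a legal (C)V syllable (no codas are permitted; onsets are limited to one consonant).
Epenthesis after each stranded consonant: /ð/ → /ðɛ/, /d/ → /dɛ/, /t/ → /tʊ/.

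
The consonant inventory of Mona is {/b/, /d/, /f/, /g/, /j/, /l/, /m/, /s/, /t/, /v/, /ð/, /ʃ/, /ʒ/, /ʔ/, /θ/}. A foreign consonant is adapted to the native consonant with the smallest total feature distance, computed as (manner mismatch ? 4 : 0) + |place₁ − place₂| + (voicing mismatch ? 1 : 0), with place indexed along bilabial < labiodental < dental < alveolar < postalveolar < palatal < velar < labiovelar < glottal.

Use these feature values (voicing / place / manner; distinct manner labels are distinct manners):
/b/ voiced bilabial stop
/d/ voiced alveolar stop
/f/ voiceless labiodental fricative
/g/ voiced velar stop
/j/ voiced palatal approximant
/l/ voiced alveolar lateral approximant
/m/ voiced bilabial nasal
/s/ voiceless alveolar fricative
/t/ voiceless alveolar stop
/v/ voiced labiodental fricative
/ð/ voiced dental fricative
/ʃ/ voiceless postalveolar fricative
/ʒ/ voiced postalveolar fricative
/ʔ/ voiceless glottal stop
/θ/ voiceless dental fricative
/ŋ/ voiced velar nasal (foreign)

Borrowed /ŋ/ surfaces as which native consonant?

g

/g/ is closest: manner differs (nasal→stop, +4), place distance 0 (velar→velar), same voicing; total 4. Next closest is /j/ at distance 5.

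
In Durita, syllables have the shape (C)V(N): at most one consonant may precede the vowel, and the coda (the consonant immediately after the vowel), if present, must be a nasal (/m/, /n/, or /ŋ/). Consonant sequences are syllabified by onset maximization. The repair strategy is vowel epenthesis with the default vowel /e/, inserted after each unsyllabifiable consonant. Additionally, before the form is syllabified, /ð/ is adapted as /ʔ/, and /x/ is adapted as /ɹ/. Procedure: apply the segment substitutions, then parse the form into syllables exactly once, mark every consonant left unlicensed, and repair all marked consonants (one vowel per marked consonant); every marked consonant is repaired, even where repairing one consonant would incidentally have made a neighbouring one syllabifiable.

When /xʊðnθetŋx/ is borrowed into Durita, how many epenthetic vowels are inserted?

After substitution the input is /ɹʊʔnθetŋɹ/.
The unsyllabifiable consonants are /ʔ/, /n/, /t/, /ŋ/, /ɹ/; each receives one epenthetic vowel.

5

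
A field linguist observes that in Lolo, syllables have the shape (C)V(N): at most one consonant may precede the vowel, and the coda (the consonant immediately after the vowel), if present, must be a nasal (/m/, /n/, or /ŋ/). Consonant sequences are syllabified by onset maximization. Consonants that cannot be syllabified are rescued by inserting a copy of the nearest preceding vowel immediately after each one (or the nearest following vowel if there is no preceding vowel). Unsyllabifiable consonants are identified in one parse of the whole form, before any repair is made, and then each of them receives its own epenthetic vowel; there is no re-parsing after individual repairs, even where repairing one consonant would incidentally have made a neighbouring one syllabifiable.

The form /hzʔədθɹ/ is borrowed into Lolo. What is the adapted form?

həzəʔədəθəɹə

The consonants /h/, /z/, /d/, /θ/, /ɹ/ cannot be parsed into a legal (C)V(N) syllable (only a nasal (/m/, /n/, or /ŋ/) is licensed in coda position; onsets are limited to one consonant).
Each unlicensed consonant becomes the onset of a new syllable: /h/ → /hə/, /z/ → /zə/, /d/ → /də/, /θ/ → /θə/, /ɹ/ → /ɹə/.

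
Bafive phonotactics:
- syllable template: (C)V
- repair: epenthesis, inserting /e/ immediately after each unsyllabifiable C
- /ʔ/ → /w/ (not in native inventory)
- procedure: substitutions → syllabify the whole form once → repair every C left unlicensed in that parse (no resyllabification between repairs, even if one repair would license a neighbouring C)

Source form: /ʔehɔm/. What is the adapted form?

wehɔme

Substitution: /ʔ/ → /w/, giving /wehɔm/.
Syllabifying with onset maximization leaves /m/ stranded (no codas are permitted; onsets are limited to one consonant).
Epenthesis after each stranded consonant: /m/ → /me/.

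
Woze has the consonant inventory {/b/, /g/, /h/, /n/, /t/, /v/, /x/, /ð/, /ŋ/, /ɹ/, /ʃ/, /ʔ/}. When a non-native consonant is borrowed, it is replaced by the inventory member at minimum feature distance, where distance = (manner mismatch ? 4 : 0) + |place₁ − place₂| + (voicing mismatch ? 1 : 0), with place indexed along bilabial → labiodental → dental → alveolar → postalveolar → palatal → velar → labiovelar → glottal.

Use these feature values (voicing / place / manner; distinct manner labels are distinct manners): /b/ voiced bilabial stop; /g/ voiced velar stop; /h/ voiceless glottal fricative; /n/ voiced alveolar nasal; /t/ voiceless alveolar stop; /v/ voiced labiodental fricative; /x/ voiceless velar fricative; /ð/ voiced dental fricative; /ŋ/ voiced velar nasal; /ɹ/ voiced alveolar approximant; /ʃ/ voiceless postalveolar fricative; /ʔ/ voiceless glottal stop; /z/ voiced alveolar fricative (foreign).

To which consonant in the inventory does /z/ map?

ð

/ð/ is closest: same manner (fricative), place distance 1 (alveolar→dental), same voicing; total 1. Next closest is /v/ at distance 2.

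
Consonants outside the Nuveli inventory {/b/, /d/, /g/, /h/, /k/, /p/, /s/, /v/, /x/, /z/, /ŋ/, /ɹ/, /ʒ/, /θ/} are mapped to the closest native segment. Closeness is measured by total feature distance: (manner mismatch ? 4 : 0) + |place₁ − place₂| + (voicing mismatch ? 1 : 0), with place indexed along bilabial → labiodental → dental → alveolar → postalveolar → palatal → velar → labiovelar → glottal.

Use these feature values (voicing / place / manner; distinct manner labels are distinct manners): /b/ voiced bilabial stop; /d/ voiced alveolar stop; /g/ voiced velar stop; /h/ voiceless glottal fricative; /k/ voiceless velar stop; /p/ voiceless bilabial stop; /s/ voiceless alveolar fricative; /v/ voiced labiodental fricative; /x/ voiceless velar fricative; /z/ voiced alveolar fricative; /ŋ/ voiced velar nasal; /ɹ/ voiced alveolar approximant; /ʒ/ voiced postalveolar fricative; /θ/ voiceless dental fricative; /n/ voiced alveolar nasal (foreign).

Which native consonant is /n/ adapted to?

ŋ

/ŋ/ is closest: same manner (nasal), place distance 3 (alveolar→velar), same voicing; total 3. Next closest is /d/ at distance 4.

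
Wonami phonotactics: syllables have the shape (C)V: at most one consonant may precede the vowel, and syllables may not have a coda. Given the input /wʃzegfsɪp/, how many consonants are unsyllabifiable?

The consonants /w/, /ʃ/, /g/, /f/, /p/ cannot be parsed into a legal (C)V syllable (no codas are permitted; onsets are limited to one consonant).

5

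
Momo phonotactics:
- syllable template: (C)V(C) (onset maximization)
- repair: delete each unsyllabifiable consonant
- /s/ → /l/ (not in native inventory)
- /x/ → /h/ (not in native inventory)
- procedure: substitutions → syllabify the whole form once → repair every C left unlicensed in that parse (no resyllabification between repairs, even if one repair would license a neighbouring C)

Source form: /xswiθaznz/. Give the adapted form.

wiθaz

Substitution: /x/ → /h/, /s/ → /l/, giving /hlwiθaznz/.
Syllabifying with onset maximization leaves /h/, /l/, /n/, /z/ stranded (at most one coda consonant is licensed; onsets are limited to one consonant).
Deleting the stranded consonants removes /h/, /l/, /n/, /z/.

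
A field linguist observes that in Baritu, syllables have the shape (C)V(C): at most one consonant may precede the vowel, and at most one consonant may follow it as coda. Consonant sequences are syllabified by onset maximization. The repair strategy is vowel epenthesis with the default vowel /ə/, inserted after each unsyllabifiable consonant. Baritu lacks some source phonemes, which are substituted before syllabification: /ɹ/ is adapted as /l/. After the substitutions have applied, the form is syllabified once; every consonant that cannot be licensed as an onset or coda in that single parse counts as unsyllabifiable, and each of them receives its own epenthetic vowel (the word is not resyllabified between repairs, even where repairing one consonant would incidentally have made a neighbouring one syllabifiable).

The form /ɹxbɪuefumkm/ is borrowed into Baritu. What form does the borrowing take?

Substitution: /ɹ/ → /l/, giving /lxbɪuefumkm/.
The consonants /l/, /x/, /k/, /m/ cannot be parsed into a legal (C)V(C) syllable (at most one coda consonant is licensed; onsets are limited to one consonant).
Each unlicensed consonant becomes the onset of a new syllable: /l/ → /lə/, /x/ → /xə/, /k/ → /kə/, /m/ → /mə/.

ləxəbɪuefumkəmə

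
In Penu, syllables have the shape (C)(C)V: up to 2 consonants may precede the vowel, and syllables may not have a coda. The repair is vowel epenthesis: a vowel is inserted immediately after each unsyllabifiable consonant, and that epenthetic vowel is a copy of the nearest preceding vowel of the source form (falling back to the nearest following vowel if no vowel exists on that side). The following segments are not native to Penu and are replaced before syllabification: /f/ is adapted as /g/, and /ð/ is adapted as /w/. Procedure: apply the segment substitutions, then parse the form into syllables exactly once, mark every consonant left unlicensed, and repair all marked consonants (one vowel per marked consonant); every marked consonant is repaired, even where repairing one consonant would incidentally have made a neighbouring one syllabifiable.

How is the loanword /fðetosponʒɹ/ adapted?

Substitution: /f/ → /g/, /ð/ → /w/, giving /gwetosponʒɹ/.
Under (C)(C)V, the unsyllabifiable consonants are /n/, /ʒ/, /ɹ/ (no codas are permitted; onsets may contain at most 2 consonants).
Each unlicensed consonant becomes the onset of a new syllable: /n/ → /no/, /ʒ/ → /ʒo/, /ɹ/ → /ɹo/.

gwetosponoʒoɹo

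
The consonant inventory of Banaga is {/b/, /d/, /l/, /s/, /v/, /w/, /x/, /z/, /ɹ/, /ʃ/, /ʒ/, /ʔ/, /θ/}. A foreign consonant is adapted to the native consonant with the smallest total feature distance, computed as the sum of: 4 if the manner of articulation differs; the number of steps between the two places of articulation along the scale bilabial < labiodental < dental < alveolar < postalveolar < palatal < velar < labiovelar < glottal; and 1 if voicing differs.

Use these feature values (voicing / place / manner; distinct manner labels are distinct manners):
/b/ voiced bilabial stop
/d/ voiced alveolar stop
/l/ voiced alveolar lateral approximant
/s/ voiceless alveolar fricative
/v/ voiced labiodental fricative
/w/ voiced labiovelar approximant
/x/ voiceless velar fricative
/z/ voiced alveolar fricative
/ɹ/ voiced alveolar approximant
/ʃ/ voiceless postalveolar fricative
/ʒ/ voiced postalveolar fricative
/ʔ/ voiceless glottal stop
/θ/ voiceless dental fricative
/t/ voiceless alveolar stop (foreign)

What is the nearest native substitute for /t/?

/d/ is closest: same manner (stop), place distance 0 (alveolar→alveolar), voicing differs (+1); total 1. Next closest is /b/ at distance 4.

d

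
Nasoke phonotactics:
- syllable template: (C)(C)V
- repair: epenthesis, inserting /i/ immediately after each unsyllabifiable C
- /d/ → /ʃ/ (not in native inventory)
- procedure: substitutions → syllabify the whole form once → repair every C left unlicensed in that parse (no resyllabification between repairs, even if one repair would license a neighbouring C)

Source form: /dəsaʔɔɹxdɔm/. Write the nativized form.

ʃəsaʔɔɹixʃɔmi

Substitution: /d/ → /ʃ/, giving /ʃəsaʔɔɹxʃɔm/.
The consonants /ɹ/, /m/ cannot be parsed into a legal (C)(C)V syllable (no codas are permitted; onsets may contain at most 2 consonants).
Inserting the epenthetic vowel yields /ɹ/ → /ɹi/, /m/ → /mi/.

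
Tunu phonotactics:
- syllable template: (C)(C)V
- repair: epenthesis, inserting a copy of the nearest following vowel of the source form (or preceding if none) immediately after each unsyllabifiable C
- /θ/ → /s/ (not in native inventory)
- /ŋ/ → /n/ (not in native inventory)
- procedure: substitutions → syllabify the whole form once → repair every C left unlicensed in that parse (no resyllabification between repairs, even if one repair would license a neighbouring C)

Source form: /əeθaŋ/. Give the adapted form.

əesana

Substitution: /θ/ → /s/, /ŋ/ → /n/, giving /əesan/.
The consonants /n/ cannot be parsed into a legal (C)(C)V syllable (no codas are permitted; onsets may contain at most 2 consonants).
Each unlicensed consonant becomes the onset of a new syllable: /n/ → /na/.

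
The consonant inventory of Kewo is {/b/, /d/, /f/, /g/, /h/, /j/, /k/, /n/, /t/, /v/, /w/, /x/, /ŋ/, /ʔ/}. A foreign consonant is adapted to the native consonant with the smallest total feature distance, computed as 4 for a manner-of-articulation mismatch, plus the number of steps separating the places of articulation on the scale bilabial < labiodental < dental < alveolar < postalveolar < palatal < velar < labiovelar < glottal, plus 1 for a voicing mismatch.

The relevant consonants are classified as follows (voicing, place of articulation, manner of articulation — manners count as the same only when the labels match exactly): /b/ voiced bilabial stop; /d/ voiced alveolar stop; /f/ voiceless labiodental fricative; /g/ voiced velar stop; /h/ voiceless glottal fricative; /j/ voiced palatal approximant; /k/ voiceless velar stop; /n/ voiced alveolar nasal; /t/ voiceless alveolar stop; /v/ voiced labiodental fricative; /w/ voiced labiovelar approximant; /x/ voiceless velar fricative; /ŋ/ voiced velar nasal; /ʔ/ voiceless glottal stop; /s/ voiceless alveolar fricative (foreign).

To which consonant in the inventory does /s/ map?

/f/ is closest: same manner (fricative), place distance 2 (alveolar→labiodental), same voicing; total 2. Next closest is /v/ at distance 3.

f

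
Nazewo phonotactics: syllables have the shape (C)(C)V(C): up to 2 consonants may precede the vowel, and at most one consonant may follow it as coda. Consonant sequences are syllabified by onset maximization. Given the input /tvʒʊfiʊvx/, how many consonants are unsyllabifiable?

Syllabifying with onset maximization leaves /t/, /x/ stranded (at most one coda consonant is licensed; onsets may contain at most 2 consonants).

2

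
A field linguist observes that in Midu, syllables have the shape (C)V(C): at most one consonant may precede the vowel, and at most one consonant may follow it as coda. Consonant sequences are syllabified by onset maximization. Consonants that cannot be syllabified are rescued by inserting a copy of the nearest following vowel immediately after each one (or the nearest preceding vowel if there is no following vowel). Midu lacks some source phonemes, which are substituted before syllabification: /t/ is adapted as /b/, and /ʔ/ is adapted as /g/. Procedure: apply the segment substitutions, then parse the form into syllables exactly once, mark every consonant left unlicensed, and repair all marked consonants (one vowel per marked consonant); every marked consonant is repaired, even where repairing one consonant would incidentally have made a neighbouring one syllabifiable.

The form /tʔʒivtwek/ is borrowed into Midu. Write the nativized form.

bigiʒivbewek

Substitution: /t/ → /b/, /ʔ/ → /g/, giving /bgʒivbwek/.
Under (C)V(C), the unsyllabifiable consonants are /b/, /g/, /b/ (at most one coda consonant is licensed; onsets are limited to one consonant).
Inserting the epenthetic vowel yields /b/ → /bi/, /g/ → /gi/, /b/ → /be/.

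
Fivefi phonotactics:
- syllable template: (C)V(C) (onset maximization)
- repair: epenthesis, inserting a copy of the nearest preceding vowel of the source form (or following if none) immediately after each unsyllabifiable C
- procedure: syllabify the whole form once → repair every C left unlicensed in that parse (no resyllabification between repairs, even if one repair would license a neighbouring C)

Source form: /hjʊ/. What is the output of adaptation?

Under (C)V(C), the unsyllabifiable consonants are /h/ (at most one coda consonant is licensed; onsets are limited to one consonant).
Epenthesis after each stranded consonant: /h/ → /hʊ/.

hʊjʊ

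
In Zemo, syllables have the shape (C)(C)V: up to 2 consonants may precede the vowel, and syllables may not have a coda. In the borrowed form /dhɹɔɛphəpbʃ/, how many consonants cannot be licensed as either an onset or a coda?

4

The consonants /d/, /p/, /b/, /ʃ/ cannot be parsed into a legal (C)(C)V syllable (no codas are permitted; onsets may contain at most 2 consonants).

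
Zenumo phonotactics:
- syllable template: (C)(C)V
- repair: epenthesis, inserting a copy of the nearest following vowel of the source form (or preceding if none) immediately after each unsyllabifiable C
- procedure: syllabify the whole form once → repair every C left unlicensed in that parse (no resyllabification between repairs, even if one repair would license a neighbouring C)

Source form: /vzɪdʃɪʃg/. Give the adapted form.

Under (C)(C)V, the unsyllabifiable consonants are /ʃ/, /g/ (no codas are permitted; onsets may contain at most 2 consonants).
Epenthesis after each stranded consonant: /ʃ/ → /ʃɪ/, /g/ → /gɪ/.

vzɪdʃɪʃɪgɪ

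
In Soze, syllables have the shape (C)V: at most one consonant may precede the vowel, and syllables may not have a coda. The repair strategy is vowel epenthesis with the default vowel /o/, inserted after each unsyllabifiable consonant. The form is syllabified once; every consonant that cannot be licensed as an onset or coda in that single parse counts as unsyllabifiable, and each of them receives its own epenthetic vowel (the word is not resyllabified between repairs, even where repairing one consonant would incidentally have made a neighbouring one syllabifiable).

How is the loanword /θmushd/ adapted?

θomusohodo

Under (C)V, the unsyllabifiable consonants are /θ/, /s/, /h/, /d/ (no codas are permitted; onsets are limited to one consonant).
Inserting the epenthetic vowel yields /θ/ → /θo/, /s/ → /so/, /h/ → /ho/, /d/ → /do/.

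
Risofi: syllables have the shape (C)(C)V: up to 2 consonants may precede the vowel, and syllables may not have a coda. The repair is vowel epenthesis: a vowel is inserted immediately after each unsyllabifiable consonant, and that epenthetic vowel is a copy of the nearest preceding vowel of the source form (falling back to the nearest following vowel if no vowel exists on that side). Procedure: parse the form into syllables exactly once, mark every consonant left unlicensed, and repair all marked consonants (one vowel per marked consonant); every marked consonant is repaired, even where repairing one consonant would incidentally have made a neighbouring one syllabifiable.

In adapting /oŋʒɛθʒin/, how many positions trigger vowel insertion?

The unsyllabifiable consonants are /n/; each receives one epenthetic vowel.

1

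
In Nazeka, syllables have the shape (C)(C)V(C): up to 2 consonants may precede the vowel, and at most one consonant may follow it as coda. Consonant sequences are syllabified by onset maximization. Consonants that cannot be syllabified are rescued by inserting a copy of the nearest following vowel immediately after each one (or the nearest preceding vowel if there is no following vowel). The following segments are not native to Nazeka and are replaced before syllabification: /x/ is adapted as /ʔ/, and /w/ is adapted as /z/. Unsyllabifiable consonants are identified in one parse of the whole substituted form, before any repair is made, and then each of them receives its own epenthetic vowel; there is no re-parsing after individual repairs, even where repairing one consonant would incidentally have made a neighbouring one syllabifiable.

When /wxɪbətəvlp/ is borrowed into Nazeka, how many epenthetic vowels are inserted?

After substitution the input is /zʔɪbətəvlp/.
The unsyllabifiable consonants are /l/, /p/; each receives one epenthetic vowel.

2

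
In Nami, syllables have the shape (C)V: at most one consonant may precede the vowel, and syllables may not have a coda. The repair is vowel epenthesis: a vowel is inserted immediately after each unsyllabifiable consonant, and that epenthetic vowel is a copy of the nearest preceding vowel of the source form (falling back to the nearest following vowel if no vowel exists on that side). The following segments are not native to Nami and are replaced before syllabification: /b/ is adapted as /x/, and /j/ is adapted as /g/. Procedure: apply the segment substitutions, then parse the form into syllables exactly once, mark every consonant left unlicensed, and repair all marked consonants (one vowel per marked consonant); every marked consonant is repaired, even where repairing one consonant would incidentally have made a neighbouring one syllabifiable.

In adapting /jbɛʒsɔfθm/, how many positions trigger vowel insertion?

5

After substitution the input is /gxɛʒsɔfθm/.
The unsyllabifiable consonants are /g/, /ʒ/, /f/, /θ/, /m/; each receives one epenthetic vowel.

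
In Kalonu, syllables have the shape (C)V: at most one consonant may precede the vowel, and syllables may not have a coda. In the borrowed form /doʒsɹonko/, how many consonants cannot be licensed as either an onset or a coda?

3

The consonants /ʒ/, /s/, /n/ cannot be parsed into a legal (C)V syllable (no codas are permitted; onsets are limited to one consonant).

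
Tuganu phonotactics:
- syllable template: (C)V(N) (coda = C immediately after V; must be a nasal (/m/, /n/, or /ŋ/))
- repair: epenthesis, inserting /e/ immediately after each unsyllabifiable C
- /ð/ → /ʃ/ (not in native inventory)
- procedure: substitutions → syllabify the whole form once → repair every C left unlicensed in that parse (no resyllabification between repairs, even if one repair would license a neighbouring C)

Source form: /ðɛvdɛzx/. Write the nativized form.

Substitution: /ð/ → /ʃ/, giving /ʃɛvdɛzx/.
The consonants /v/, /z/, /x/ cannot be parsed into a legal (C)V(N) syllable (only a nasal (/m/, /n/, or /ŋ/) is licensed in coda position; onsets are limited to one consonant).
Epenthesis after each stranded consonant: /v/ → /ve/, /z/ → /ze/, /x/ → /xe/.

ʃɛvedɛzexe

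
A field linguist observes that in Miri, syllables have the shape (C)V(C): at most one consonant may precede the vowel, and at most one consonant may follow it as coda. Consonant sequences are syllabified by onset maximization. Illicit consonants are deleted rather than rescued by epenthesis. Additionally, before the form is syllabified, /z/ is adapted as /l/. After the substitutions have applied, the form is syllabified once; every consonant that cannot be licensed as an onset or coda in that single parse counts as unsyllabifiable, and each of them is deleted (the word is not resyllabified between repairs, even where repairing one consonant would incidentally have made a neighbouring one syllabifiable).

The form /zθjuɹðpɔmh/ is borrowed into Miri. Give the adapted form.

Substitution: /z/ → /l/, giving /lθjuɹðpɔmh/.
Syllabifying with onset maximization leaves /l/, /θ/, /ð/, /h/ stranded (at most one coda consonant is licensed; onsets are limited to one consonant).
Deletion applies to /l/, /θ/, /ð/, /h/.

juɹpɔm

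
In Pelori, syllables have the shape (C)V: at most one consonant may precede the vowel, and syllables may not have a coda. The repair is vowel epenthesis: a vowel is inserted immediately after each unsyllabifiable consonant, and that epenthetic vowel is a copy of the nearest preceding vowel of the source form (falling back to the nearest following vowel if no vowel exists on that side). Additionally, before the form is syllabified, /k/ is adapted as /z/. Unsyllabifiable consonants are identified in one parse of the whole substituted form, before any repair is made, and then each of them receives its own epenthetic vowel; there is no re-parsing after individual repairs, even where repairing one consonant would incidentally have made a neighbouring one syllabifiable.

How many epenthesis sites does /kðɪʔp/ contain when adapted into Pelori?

3

After substitution the input is /zðɪʔp/.
The unsyllabifiable consonants are /z/, /ʔ/, /p/; each receives one epenthetic vowel.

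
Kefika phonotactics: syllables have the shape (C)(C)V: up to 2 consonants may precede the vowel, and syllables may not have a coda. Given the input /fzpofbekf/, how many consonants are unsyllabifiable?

The consonants /f/, /k/, /f/ cannot be parsed into a legal (C)(C)V syllable (no codas are permitted; onsets may contain at most 2 consonants).

3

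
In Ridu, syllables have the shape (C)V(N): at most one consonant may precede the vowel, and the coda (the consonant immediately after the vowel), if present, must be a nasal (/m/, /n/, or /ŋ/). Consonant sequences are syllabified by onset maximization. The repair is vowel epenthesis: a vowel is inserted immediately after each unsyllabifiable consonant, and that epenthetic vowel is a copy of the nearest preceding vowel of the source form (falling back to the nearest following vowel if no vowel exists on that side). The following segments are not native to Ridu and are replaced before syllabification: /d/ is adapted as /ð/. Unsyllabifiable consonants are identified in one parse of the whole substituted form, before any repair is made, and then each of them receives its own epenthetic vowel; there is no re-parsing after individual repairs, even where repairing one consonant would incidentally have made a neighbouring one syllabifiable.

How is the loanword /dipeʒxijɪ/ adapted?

Substitution: /d/ → /ð/, giving /ðipeʒxijɪ/.
Under (C)V(N), the unsyllabifiable consonants are /ʒ/ (only a nasal (/m/, /n/, or /ŋ/) is licensed in coda position; onsets are limited to one consonant).
Inserting the epenthetic vowel yields /ʒ/ → /ʒe/.

ðipeʒexijɪ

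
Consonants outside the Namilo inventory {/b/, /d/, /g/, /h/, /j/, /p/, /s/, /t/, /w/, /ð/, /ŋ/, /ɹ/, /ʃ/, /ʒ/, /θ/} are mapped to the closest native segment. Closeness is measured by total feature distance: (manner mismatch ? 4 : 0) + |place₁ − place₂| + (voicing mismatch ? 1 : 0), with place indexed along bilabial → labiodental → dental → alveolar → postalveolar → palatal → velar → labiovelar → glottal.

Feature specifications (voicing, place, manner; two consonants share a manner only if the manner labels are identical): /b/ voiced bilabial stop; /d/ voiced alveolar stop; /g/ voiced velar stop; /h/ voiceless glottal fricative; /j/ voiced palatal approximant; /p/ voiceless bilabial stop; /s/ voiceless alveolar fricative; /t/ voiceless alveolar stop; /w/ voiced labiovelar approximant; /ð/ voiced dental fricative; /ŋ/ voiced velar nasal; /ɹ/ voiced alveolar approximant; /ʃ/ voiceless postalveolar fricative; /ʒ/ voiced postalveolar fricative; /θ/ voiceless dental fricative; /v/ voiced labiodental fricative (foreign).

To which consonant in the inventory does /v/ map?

ð

/ð/ is closest: same manner (fricative), place distance 1 (labiodental→dental), same voicing; total 1. Next closest is /θ/ at distance 2.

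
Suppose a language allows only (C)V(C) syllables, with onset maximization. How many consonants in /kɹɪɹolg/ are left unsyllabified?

Under (C)V(C), the unsyllabifiable consonants are /k/, /g/ (at most one coda consonant is licensed; onsets are limited to one consonant).

2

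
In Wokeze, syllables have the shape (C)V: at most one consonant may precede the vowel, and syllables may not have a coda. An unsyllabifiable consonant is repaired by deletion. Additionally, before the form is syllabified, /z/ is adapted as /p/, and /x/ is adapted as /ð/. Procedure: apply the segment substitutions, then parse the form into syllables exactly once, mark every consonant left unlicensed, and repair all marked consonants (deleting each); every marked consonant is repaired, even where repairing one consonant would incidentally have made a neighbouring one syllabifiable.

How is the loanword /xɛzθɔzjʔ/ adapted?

ðɛθɔ

Substitution: /x/ → /ð/, /z/ → /p/, giving /ðɛpθɔpjʔ/.
The consonants /p/, /p/, /j/, /ʔ/ cannot be parsed into a legal (C)V syllable (no codas are permitted; onsets are limited to one consonant).
Each unlicensed consonant is deleted: /p/, /p/, /j/, /ʔ/.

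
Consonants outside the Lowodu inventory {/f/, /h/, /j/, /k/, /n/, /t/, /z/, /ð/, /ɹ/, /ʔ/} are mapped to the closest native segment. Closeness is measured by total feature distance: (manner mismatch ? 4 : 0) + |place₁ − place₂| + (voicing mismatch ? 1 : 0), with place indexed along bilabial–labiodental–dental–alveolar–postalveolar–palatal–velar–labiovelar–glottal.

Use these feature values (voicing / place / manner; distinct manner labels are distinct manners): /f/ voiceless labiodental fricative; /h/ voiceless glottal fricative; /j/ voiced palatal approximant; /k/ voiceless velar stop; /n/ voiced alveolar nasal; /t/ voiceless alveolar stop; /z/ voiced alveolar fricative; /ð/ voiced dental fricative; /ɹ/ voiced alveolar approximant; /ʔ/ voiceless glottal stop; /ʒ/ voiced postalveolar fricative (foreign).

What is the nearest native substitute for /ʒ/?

/z/ is closest: same manner (fricative), place distance 1 (postalveolar→alveolar), same voicing; total 1. Next closest is /ð/ at distance 2.

z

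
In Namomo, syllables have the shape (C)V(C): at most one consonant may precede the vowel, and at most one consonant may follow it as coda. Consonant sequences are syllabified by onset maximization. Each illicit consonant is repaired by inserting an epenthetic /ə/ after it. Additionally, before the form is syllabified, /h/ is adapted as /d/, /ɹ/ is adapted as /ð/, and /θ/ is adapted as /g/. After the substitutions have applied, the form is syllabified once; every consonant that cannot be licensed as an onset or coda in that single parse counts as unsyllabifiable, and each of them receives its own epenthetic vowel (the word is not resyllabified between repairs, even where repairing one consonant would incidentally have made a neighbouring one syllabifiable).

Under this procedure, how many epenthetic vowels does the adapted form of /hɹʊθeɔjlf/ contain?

3

After substitution the input is /dðʊgeɔjlf/.
The unsyllabifiable consonants are /d/, /l/, /f/; each receives one epenthetic vowel.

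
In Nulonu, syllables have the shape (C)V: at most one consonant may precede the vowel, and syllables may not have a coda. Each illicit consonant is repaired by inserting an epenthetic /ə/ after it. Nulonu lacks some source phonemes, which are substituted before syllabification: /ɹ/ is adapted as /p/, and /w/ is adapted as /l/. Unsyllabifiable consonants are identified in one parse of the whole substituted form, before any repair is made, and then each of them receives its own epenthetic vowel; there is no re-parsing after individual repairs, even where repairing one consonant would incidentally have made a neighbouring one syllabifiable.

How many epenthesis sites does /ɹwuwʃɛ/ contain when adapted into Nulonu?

2

After substitution the input is /plulʃɛ/.
The unsyllabifiable consonants are /p/, /l/; each receives one epenthetic vowel.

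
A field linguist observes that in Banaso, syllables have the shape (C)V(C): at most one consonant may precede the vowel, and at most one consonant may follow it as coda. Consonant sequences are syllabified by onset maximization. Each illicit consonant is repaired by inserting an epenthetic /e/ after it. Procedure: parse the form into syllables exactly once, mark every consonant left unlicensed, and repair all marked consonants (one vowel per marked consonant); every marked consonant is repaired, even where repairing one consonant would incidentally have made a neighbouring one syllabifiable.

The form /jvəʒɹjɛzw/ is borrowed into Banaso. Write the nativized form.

jevəʒɹejɛzwe

The consonants /j/, /ɹ/, /w/ cannot be parsed into a legal (C)V(C) syllable (at most one coda consonant is licensed; onsets are limited to one consonant).
Inserting the epenthetic vowel yields /j/ → /je/, /ɹ/ → /ɹe/, /w/ → /we/.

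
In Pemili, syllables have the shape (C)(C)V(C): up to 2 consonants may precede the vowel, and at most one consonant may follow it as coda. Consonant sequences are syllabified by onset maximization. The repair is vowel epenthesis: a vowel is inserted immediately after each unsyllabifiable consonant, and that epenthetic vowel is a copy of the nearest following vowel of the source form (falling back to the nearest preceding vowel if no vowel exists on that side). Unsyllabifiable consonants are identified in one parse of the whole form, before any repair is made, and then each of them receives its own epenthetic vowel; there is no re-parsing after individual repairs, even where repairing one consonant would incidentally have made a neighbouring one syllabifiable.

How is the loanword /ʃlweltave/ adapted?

ʃelweltave

Syllabifying with onset maximization leaves /ʃ/ stranded (at most one coda consonant is licensed; onsets may contain at most 2 consonants).
Epenthesis after each stranded consonant: /ʃ/ → /ʃe/.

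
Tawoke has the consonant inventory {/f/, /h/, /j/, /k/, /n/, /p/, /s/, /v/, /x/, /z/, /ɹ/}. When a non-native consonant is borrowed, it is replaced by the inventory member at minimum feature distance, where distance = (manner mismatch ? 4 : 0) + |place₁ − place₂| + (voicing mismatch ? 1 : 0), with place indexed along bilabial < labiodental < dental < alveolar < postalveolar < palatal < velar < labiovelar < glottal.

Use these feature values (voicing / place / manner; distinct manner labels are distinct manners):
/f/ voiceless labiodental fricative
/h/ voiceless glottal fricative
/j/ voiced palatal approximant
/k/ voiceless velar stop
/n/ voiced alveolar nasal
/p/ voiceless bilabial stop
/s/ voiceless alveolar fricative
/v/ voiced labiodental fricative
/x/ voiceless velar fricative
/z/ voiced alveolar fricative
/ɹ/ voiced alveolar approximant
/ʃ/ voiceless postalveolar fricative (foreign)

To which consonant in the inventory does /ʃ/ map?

s

/s/ is closest: same manner (fricative), place distance 1 (postalveolar→alveolar), same voicing; total 1. Next closest is /x/ at distance 2.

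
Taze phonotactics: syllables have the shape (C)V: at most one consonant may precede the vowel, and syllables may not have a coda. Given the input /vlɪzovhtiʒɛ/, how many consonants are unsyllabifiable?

The consonants /v/, /v/, /h/ cannot be parsed into a legal (C)V syllable (no codas are permitted; onsets are limited to one consonant).

3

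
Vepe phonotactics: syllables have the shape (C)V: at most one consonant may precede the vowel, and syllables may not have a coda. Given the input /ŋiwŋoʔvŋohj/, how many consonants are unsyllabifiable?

Syllabifying with onset maximization leaves /w/, /ʔ/, /v/, /h/, /j/ stranded (no codas are permitted; onsets are limited to one consonant).

5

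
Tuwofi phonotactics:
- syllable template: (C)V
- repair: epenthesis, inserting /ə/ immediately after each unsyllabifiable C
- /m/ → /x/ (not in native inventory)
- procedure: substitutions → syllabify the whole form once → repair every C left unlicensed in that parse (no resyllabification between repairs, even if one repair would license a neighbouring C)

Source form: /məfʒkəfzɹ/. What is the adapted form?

xəfəʒəkəfəzəɹə

Substitution: /m/ → /x/, giving /xəfʒkəfzɹ/.
Syllabifying with onset maximization leaves /f/, /ʒ/, /f/, /z/, /ɹ/ stranded (no codas are permitted; onsets are limited to one consonant).
Inserting the epenthetic vowel yields /f/ → /fə/, /ʒ/ → /ʒə/, /f/ → /fə/, /z/ → /zə/, /ɹ/ → /ɹə/.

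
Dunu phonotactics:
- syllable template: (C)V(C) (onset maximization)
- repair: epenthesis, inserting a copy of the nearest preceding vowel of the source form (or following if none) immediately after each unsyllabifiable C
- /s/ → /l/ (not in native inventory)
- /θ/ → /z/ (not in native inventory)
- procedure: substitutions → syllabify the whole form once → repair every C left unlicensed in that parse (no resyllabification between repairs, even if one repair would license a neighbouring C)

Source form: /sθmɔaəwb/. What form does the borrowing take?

Substitution: /s/ → /l/, /θ/ → /z/, giving /lzmɔaəwb/.
Under (C)V(C), the unsyllabifiable consonants are /l/, /z/, /b/ (at most one coda consonant is licensed; onsets are limited to one consonant).
Each unlicensed consonant becomes the onset of a new syllable: /l/ → /lɔ/, /z/ → /zɔ/, /b/ → /bə/.

lɔzɔmɔaəwbə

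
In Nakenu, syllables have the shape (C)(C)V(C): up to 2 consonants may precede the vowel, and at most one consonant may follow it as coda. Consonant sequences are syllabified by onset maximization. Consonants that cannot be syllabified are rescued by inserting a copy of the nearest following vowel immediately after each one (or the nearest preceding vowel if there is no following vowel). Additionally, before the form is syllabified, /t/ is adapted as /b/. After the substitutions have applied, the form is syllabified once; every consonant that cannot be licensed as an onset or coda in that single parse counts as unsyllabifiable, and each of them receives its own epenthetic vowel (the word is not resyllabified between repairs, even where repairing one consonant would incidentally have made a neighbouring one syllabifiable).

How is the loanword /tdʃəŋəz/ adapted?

bədʃəŋəz

Substitution: /t/ → /b/, giving /bdʃəŋəz/.
Under (C)(C)V(C), the unsyllabifiable consonants are /b/ (at most one coda consonant is licensed; onsets may contain at most 2 consonants).
Epenthesis after each stranded consonant: /b/ → /bə/.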